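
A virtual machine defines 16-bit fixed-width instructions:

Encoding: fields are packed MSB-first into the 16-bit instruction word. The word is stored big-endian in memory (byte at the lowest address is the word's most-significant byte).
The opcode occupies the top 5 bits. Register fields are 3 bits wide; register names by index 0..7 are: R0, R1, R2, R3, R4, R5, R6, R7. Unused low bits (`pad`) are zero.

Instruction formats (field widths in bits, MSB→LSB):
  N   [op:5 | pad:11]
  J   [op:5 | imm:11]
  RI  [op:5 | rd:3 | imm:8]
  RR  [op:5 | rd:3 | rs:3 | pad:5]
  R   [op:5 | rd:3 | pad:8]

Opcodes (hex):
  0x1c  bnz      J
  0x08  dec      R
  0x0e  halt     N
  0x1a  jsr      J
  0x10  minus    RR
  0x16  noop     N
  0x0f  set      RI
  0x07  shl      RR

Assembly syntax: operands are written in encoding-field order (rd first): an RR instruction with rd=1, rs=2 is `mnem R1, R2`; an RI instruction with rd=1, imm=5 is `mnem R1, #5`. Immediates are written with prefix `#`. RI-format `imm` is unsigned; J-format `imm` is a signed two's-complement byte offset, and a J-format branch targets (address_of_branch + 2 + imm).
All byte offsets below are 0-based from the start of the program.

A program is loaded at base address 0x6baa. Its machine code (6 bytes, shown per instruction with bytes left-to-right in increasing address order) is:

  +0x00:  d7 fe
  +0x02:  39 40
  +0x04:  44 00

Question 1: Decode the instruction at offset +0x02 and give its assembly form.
[02] 39 40 → 0x3940
  op=0x3940>>11=0x7 ⇒ shl (RR)
  [10:8] rd=1 = R1
  [7:5] rs=2 = R2

shl R1, R2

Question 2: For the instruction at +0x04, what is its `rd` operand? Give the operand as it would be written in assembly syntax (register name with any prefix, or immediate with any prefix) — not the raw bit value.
+0x04: 44 00 ⇒ word 0x4400 (big)
  top 5b → 0x8 → dec [R]
  [10:8] rd=4 = R4

R4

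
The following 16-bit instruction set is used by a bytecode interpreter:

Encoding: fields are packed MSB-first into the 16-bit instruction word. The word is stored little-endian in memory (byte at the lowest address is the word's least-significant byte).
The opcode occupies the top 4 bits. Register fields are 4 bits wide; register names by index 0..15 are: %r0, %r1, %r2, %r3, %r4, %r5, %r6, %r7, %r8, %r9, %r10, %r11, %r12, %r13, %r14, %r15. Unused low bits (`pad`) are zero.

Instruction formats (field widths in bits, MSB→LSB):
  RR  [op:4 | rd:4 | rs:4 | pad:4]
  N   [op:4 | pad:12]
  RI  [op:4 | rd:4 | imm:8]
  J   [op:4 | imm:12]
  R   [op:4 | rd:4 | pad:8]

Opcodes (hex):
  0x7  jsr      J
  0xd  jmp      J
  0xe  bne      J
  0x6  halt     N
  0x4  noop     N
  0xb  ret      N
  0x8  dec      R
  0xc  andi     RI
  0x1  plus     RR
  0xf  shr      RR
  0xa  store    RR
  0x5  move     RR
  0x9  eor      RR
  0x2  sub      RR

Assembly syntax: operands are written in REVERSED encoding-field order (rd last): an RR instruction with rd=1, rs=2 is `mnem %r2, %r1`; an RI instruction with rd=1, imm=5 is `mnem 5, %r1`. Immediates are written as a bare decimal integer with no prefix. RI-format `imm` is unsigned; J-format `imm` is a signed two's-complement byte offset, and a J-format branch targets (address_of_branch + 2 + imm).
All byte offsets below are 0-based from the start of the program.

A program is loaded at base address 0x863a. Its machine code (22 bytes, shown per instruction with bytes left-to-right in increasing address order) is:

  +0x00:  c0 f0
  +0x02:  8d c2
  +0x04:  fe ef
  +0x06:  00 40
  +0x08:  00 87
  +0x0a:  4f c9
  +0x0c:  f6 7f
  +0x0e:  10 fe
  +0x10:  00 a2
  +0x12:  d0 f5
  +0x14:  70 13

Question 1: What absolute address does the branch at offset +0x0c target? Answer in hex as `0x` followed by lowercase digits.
[0c] f6 7f → 0x7ff6
  opcode bits[15:12]=0x7: jsr/J
  imm@[11:0]=0xff6 (s12→-10) ⇒ -10
  target = base 0x863a + off 0x0c + 2 + imm -10 = 0x863e

0x863e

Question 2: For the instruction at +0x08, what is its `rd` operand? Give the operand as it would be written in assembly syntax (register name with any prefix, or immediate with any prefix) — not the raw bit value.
%r7

+0x08: 00 87 ⇒ word 0x8700 (little)
  top 4b → 0x8 → dec [R]
  [11:8] rd=7 = %r7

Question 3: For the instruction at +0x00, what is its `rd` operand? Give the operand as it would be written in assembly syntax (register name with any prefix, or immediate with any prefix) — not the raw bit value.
%r0

@+00  little-endian(c0 f0) = 0xf0c0
  opcode bits[15:12]=0xf: shr/RR
  [11:8] rd=0 = %r0
  [7:4] rs=12 = %r12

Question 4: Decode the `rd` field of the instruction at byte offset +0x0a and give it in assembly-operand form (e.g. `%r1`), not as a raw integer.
%r9

@+0a  little-endian(4f c9) = 0xc94f
  top 4b → 0xc → andi [RI]
  [11:8] rd=9 = %r9
  [7:0] imm=79 = 79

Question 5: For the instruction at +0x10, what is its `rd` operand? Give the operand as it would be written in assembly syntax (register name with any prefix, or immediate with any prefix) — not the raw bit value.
+0x10: 00 a2 ⇒ word 0xa200 (little)
  opcode bits[15:12]=0xa: store/RR
  rd: (w>>8)&0xf=0x2 → %r2
  rs: (w>>4)&0xf=0x0 → %r0

%r2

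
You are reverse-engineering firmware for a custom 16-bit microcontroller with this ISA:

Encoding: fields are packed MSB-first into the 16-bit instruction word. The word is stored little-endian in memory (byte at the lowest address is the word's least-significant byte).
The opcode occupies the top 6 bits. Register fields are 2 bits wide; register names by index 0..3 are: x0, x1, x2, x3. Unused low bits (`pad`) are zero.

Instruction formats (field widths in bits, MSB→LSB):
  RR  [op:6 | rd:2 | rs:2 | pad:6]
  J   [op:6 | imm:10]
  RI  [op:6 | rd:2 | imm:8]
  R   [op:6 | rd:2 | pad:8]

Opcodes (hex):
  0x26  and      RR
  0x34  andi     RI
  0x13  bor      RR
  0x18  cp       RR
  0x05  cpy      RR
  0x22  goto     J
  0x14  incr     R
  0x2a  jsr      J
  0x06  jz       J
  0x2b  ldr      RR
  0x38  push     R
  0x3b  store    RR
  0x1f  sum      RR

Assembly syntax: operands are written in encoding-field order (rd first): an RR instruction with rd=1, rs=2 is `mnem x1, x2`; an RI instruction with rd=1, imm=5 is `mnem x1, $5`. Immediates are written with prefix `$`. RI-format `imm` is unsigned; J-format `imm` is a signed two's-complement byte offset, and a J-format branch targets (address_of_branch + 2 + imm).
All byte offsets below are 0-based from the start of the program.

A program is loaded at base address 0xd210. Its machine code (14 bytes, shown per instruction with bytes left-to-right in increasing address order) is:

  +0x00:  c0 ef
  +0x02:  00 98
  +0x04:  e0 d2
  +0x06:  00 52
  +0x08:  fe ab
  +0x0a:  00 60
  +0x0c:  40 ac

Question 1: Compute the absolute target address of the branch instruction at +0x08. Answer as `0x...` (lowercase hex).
0xd218

[08] fe ab → 0xabfe
  opcode bits[15:10]=0x2a: jsr/J
  imm@[9:0]=0x3fe (s10→-2) ⇒ $-2
  target = base 0xd210 + off 0x08 + 2 + imm -2 = 0xd218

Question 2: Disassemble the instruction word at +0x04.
+0x04: e0 d2 ⇒ word 0xd2e0 (little)
  opcode bits[15:10]=0x34: andi/RI
  rd: (w>>8)&0x3=0x2 → x2
  imm: (w>>0)&0xff=0xe0 → $224

andi x2, $224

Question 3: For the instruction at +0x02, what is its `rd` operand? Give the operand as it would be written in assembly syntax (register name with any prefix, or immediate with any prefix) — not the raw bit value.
x0

+0x02: 00 98 ⇒ word 0x9800 (little)
  opcode bits[15:10]=0x26: and/RR
  rd@[9:8]=0x0 ⇒ x0
  rs@[7:6]=0x0 ⇒ x0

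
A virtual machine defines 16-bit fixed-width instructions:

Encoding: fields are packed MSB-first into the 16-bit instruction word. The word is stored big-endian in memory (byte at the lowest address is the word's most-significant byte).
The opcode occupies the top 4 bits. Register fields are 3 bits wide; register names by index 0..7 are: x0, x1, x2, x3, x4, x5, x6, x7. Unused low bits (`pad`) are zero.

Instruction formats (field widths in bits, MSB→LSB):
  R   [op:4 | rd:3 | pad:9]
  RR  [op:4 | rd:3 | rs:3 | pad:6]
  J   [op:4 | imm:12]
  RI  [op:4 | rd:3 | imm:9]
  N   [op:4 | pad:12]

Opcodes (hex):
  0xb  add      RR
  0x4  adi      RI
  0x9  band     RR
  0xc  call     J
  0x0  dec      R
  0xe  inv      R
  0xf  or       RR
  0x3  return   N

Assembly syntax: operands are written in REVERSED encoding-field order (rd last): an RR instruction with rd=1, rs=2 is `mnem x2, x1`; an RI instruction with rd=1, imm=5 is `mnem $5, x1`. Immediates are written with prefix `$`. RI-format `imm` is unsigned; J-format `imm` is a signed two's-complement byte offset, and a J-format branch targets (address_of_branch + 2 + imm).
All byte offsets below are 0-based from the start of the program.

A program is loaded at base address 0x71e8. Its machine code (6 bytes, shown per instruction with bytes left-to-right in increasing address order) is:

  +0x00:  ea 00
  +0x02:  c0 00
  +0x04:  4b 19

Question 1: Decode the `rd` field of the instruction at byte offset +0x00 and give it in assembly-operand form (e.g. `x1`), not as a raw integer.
+0x00: ea 00 ⇒ word 0xea00 (big)
  op=0xea00>>12=0xe ⇒ inv (R)
  rd: (w>>9)&0x7=0x5 → x5

x5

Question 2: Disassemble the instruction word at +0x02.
call $0

+0x02: c0 00 ⇒ word 0xc000 (big)
  top 4b → 0xc → call [J]
  [11:0] imm=0 = $0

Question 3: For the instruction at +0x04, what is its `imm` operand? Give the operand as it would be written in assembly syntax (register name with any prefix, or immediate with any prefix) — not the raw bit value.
off 0x04: read 4b 19 as big → 0x4b19
  top 4b → 0x4 → adi [RI]
  [11:9] rd=5 = x5
  [8:0] imm=281 = $281

$281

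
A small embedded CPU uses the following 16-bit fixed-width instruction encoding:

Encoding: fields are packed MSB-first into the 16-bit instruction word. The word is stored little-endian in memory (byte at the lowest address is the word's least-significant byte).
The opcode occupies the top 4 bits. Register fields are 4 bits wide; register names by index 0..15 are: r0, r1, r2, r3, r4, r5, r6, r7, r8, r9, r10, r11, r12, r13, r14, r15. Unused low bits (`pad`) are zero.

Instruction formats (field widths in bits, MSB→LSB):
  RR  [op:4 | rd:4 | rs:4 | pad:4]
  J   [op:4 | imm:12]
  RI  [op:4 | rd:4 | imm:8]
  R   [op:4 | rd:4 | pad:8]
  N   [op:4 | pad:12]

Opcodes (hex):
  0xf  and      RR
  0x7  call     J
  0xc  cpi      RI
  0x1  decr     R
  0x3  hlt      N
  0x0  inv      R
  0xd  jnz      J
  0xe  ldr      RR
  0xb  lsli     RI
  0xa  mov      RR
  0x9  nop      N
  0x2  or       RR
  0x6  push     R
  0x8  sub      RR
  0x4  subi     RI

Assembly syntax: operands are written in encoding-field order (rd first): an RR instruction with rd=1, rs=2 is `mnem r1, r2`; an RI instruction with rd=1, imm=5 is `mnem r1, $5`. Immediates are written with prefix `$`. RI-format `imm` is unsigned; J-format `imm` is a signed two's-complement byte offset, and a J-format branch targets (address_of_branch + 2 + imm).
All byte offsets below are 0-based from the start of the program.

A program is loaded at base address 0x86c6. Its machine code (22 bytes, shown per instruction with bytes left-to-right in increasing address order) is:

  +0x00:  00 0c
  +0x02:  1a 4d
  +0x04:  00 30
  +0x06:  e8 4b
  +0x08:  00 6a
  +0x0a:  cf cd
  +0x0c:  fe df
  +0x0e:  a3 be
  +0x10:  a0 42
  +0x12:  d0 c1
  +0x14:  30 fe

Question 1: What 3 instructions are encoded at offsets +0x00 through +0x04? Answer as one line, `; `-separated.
@+00  little-endian(00 0c) = 0x0c00
  opcode bits[15:12]=0x0: inv/R
  [11:8] rd=12 = r12
@+02  little-endian(1a 4d) = 0x4d1a
  opcode bits[15:12]=0x4: subi/RI
  [11:8] rd=13 = r13
  [7:0] imm=26 = $26
@+04  little-endian(00 30) = 0x3000
  opcode bits[15:12]=0x3: hlt/N

inv r12; subi r13, $26; hlt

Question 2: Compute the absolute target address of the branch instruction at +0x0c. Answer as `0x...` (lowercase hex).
off 0x0c: read fe df as little → 0xdffe
  top 4b → 0xd → jnz [J]
  imm@[11:0]=0xffe (s12→-2) ⇒ $-2
  target = base 0x86c6 + off 0x0c + 2 + imm -2 = 0x86d2

0x86d2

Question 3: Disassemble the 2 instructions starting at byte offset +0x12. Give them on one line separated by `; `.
@+12  little-endian(d0 c1) = 0xc1d0
  opcode bits[15:12]=0xc: cpi/RI
  rd@[11:8]=0x1 ⇒ r1
  imm@[7:0]=0xd0 ⇒ $208
@+14  little-endian(30 fe) = 0xfe30
  opcode bits[15:12]=0xf: and/RR
  rd@[11:8]=0xe ⇒ r14
  rs@[7:4]=0x3 ⇒ r3

cpi r1, $208; and r14, r3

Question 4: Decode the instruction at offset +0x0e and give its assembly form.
lsli r14, $163

[0e] a3 be → 0xbea3
  top 4b → 0xb → lsli [RI]
  rd: (w>>8)&0xf=0xe → r14
  imm: (w>>0)&0xff=0xa3 → $163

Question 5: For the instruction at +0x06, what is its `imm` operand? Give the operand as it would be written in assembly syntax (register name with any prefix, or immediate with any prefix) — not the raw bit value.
[06] e8 4b → 0x4be8
  top 4b → 0x4 → subi [RI]
  [11:8] rd=11 = r11
  [7:0] imm=232 = $232

$232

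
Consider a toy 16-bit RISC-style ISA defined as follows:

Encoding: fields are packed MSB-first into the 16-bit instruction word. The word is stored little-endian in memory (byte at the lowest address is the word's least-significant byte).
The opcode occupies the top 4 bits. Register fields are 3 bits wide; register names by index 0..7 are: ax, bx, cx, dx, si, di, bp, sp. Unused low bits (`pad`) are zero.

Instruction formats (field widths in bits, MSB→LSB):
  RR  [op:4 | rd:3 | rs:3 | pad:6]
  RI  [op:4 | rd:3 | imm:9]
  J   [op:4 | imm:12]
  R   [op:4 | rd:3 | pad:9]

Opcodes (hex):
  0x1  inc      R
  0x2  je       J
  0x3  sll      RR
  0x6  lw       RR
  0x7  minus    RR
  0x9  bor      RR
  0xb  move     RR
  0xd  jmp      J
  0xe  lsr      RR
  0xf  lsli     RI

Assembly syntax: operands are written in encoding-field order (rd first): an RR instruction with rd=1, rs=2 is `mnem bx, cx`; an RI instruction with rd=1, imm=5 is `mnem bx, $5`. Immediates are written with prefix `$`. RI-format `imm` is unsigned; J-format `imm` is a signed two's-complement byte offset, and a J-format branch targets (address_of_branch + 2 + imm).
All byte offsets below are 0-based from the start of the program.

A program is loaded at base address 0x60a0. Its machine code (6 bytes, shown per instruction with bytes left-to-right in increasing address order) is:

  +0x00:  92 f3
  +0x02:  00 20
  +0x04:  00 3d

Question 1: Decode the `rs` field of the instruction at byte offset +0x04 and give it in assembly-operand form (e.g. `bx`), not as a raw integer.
+0x04: 00 3d ⇒ word 0x3d00 (little)
  top 4b → 0x3 → sll [RR]
  rd@[11:9]=0x6 ⇒ bp
  rs@[8:6]=0x4 ⇒ si

si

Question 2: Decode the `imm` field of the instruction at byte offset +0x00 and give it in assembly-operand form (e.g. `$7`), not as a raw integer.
$402

[00] 92 f3 → 0xf392
  opcode bits[15:12]=0xf: lsli/RI
  [11:9] rd=1 = bx
  [8:0] imm=402 = $402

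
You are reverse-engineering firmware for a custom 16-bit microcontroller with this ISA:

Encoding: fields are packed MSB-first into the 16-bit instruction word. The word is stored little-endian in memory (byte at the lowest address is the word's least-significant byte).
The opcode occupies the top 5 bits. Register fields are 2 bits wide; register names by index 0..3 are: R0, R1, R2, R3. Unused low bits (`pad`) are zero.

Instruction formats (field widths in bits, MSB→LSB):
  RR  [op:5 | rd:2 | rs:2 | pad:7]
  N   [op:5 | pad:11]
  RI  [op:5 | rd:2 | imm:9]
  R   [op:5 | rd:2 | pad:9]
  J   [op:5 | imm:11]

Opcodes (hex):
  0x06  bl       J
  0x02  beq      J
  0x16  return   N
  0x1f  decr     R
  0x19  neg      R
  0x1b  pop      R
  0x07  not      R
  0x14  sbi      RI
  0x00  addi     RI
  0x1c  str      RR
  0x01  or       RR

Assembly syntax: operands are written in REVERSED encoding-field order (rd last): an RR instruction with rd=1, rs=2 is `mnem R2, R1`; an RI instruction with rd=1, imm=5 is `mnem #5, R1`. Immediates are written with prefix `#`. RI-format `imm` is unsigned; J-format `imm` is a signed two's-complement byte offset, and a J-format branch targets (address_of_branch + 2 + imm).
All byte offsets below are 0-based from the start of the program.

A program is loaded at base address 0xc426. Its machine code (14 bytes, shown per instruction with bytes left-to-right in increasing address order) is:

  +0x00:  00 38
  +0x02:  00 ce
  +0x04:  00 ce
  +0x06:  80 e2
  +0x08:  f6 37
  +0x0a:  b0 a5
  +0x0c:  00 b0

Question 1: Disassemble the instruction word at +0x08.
+0x08: f6 37 ⇒ word 0x37f6 (little)
  op=0x37f6>>11=0x6 ⇒ bl (J)
  imm: (w>>0)&0x7ff=0x7f6 (s11→-10) → #-10

bl #-10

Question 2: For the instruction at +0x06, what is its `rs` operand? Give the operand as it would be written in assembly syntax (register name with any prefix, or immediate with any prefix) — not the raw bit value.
R1

@+06  little-endian(80 e2) = 0xe280
  opcode bits[15:11]=0x1c: str/RR
  rd@[10:9]=0x1 ⇒ R1
  rs@[8:7]=0x1 ⇒ R1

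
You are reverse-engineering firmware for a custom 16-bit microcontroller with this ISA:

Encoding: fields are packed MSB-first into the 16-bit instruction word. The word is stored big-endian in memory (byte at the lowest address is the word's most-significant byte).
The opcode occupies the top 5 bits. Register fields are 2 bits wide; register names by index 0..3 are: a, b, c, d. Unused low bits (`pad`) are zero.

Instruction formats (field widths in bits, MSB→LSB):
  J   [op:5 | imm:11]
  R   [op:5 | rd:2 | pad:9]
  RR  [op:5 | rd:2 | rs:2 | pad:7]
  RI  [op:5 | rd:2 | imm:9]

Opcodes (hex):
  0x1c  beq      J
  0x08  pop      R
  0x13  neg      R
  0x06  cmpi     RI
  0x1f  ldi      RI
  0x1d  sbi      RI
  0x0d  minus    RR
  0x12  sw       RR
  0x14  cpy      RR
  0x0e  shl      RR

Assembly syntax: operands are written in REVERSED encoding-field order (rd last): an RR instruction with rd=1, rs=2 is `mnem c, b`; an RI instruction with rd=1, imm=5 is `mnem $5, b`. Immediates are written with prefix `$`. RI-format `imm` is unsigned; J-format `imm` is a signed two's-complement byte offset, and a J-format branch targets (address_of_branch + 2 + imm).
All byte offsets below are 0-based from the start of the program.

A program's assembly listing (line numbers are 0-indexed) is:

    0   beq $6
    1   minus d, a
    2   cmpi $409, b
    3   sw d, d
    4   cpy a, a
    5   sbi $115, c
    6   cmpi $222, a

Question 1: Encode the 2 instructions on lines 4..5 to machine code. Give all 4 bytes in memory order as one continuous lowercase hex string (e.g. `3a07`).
a000ec73

line 4 (cpy): pack op=0x14:5|rd=0:2|rs=0:2|pad=0:7 = 0xa000; big→ a0 00
line 5 (sbi): pack op=0x1d:5|rd=2:2|imm=115:9 = 0xec73; big→ ec 73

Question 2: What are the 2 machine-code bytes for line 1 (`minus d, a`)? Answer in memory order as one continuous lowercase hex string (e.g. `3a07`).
L1: minus op=0xd:5|rd=0:2|rs=3:2|pad=0:7 ⇒ 0x6980 ⇒ big 69 80

6980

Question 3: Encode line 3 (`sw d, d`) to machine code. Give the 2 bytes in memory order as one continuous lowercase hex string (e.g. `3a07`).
9780

3. sw fields op=0x12:5|rd=3:2|rs=3:2|pad=0:7 → word 9780h → 97 80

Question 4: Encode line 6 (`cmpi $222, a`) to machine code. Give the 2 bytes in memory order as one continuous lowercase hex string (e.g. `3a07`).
30de

L6: cmpi op=0x6:5|rd=0:2|imm=222:9 ⇒ 0x30de ⇒ big 30 de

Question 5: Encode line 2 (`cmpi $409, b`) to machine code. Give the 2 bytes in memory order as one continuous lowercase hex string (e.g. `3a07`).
2. cmpi fields op=0x6:5|rd=1:2|imm=409:9 → word 3399h → 33 99

3399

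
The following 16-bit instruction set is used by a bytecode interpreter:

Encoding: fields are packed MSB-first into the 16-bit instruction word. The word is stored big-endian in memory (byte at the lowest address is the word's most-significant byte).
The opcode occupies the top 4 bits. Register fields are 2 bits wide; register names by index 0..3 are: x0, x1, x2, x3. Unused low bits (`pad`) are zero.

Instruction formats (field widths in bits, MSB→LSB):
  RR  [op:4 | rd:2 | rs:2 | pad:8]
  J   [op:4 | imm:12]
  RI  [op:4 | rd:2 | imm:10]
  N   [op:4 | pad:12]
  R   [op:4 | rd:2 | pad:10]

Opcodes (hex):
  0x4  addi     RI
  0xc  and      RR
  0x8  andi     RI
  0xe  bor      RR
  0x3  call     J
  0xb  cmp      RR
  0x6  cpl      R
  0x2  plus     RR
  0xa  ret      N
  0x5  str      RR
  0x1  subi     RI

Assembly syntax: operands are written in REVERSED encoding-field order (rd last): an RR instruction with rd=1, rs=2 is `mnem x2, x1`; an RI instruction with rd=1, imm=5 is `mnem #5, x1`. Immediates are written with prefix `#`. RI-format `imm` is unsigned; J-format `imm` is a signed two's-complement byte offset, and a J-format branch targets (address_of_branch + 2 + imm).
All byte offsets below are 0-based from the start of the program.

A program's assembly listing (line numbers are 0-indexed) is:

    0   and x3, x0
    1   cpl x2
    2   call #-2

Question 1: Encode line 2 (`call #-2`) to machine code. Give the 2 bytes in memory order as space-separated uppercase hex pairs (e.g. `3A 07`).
line 2 (call): pack op=0x3:4|imm=-2:12 = 0x3ffe; big→ 3f fe

3F FE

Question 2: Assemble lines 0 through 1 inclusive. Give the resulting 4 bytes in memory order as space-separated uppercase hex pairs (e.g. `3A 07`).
L0: and op=0xc:4|rd=0:2|rs=3:2|pad=0:8 ⇒ 0xc300 ⇒ big c3 00
L1: cpl op=0x6:4|rd=2:2|pad=0:10 ⇒ 0x6800 ⇒ big 68 00

C3 00 68 00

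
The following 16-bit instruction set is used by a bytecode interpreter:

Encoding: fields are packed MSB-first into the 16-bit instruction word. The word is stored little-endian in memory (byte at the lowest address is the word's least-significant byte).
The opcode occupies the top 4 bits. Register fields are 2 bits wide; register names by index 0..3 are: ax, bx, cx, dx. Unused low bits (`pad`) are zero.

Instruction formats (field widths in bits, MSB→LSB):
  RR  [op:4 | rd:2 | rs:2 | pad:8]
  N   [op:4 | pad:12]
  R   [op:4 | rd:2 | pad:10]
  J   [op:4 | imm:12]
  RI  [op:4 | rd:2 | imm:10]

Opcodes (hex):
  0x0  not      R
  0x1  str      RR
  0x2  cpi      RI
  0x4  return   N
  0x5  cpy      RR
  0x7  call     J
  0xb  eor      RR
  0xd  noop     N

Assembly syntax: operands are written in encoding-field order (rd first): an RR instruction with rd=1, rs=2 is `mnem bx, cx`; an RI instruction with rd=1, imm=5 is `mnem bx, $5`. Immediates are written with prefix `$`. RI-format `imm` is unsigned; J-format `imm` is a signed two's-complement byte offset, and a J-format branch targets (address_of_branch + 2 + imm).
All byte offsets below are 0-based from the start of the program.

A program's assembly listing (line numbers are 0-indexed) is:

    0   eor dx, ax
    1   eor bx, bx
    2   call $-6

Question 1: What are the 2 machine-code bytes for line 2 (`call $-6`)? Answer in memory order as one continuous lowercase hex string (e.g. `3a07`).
L2: call op=0x7:4|imm=-6:12 ⇒ 0x7ffa ⇒ little fa 7f

fa7f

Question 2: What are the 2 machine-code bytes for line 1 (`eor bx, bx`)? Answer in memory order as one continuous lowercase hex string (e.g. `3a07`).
line 1 (eor): pack op=0xb:4|rd=1:2|rs=1:2|pad=0:8 = 0xb500; little→ 00 b5

00b5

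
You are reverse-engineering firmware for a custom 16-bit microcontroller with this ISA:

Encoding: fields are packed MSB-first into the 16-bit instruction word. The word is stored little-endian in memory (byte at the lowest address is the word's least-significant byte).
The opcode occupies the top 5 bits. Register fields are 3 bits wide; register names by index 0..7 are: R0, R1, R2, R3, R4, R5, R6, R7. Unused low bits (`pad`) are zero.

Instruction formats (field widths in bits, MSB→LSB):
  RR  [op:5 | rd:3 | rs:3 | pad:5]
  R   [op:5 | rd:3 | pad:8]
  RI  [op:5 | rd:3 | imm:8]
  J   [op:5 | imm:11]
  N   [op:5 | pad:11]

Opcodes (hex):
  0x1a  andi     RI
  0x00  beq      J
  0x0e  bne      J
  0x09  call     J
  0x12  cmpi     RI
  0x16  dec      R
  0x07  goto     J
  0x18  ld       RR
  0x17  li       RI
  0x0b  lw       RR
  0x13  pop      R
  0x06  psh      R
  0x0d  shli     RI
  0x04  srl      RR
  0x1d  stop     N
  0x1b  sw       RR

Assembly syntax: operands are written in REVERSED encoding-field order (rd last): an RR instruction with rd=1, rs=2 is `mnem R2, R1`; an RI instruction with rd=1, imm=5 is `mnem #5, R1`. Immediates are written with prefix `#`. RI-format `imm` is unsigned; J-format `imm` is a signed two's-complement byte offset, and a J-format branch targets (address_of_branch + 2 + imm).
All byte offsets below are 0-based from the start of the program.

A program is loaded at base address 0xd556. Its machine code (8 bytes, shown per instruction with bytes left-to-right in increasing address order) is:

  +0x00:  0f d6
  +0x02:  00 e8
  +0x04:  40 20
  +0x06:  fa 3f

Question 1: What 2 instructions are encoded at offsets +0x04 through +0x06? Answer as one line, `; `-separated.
+0x04: 40 20 ⇒ word 0x2040 (little)
  opcode bits[15:11]=0x4: srl/RR
  rd: (w>>8)&0x7=0x0 → R0
  rs: (w>>5)&0x7=0x2 → R2
+0x06: fa 3f ⇒ word 0x3ffa (little)
  opcode bits[15:11]=0x7: goto/J
  imm: (w>>0)&0x7ff=0x7fa (s11→-6) → #-6

srl R2, R0; goto #-6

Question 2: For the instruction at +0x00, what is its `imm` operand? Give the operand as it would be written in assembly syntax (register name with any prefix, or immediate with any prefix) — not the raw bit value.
@+00  little-endian(0f d6) = 0xd60f
  op=0xd60f>>11=0x1a ⇒ andi (RI)
  [10:8] rd=6 = R6
  [7:0] imm=15 = #15

#15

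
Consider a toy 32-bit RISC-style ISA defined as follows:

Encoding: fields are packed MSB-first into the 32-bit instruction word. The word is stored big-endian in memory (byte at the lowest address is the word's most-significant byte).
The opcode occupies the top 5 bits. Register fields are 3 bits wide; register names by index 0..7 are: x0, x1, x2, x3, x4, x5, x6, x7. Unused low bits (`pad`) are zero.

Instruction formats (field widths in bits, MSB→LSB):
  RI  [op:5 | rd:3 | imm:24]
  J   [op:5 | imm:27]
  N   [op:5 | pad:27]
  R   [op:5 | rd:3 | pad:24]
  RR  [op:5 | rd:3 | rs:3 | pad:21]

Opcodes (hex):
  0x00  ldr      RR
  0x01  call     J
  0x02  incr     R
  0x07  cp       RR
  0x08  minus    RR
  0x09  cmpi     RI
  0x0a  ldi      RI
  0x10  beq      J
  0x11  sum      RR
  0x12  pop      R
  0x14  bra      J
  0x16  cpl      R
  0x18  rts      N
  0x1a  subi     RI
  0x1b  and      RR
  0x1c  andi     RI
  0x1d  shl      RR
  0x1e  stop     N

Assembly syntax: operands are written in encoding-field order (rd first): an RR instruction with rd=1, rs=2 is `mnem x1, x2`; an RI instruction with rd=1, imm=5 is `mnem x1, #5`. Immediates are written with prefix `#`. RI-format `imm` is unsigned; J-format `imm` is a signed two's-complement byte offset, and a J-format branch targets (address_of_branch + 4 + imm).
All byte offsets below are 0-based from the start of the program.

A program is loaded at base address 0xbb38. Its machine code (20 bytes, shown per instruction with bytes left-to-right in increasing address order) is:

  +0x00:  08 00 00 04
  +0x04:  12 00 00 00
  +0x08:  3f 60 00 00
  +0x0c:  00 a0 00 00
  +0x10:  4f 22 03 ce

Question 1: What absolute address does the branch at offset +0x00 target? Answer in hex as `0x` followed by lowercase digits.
0xbb40

+0x00: 08 00 00 04 ⇒ word 0x08000004 (big)
  op=0x08000004>>27=0x1 ⇒ call (J)
  [26:0] imm=4 = #4
  target = base 0xbb38 + off 0x00 + 4 + imm 4 = 0xbb40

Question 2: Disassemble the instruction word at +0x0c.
ldr x0, x5

+0x0c: 00 a0 00 00 ⇒ word 0x00a00000 (big)
  op=0x00a00000>>27=0x0 ⇒ ldr (RR)
  [26:24] rd=0 = x0
  [23:21] rs=5 = x5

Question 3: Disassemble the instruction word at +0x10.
+0x10: 4f 22 03 ce ⇒ word 0x4f2203ce (big)
  top 5b → 0x9 → cmpi [RI]
  rd: (w>>24)&0x7=0x7 → x7
  imm: (w>>0)&0xffffff=0x2203ce → #2229198

cmpi x7, #2229198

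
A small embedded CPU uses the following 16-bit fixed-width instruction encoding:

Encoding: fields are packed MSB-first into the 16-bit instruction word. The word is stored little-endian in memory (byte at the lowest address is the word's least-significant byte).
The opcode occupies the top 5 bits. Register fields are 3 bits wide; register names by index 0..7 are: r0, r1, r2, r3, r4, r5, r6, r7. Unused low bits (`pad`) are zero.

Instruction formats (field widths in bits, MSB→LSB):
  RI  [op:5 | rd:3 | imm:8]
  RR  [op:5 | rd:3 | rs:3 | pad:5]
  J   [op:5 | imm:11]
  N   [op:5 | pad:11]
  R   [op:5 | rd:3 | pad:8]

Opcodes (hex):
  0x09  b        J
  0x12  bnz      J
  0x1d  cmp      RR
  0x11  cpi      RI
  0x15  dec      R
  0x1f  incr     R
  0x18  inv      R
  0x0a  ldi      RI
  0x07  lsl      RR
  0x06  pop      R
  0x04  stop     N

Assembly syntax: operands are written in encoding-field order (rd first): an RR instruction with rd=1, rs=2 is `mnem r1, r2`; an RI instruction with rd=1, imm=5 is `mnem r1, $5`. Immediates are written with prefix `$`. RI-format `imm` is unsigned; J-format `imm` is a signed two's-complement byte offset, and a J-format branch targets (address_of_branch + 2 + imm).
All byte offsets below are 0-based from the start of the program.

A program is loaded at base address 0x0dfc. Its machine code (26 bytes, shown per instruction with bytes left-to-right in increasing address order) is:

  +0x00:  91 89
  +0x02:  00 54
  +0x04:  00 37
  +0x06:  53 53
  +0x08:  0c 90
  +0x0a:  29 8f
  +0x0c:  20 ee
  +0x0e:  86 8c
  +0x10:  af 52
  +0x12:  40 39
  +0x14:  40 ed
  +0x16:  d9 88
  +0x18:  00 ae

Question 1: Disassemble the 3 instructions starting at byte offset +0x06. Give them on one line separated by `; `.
@+06  little-endian(53 53) = 0x5353
  opcode bits[15:11]=0xa: ldi/RI
  rd: (w>>8)&0x7=0x3 → r3
  imm: (w>>0)&0xff=0x53 → $83
@+08  little-endian(0c 90) = 0x900c
  opcode bits[15:11]=0x12: bnz/J
  imm: (w>>0)&0x7ff=0xc → $12
@+0a  little-endian(29 8f) = 0x8f29
  opcode bits[15:11]=0x11: cpi/RI
  rd: (w>>8)&0x7=0x7 → r7
  imm: (w>>0)&0xff=0x29 → $41

ldi r3, $83; bnz $12; cpi r7, $41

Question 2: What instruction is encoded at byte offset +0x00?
cpi r1, $145

[00] 91 89 → 0x8991
  opcode bits[15:11]=0x11: cpi/RI
  rd@[10:8]=0x1 ⇒ r1
  imm@[7:0]=0x91 ⇒ $145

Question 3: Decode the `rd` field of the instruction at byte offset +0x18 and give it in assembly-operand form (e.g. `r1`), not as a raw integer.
[18] 00 ae → 0xae00
  top 5b → 0x15 → dec [R]
  [10:8] rd=6 = r6

r6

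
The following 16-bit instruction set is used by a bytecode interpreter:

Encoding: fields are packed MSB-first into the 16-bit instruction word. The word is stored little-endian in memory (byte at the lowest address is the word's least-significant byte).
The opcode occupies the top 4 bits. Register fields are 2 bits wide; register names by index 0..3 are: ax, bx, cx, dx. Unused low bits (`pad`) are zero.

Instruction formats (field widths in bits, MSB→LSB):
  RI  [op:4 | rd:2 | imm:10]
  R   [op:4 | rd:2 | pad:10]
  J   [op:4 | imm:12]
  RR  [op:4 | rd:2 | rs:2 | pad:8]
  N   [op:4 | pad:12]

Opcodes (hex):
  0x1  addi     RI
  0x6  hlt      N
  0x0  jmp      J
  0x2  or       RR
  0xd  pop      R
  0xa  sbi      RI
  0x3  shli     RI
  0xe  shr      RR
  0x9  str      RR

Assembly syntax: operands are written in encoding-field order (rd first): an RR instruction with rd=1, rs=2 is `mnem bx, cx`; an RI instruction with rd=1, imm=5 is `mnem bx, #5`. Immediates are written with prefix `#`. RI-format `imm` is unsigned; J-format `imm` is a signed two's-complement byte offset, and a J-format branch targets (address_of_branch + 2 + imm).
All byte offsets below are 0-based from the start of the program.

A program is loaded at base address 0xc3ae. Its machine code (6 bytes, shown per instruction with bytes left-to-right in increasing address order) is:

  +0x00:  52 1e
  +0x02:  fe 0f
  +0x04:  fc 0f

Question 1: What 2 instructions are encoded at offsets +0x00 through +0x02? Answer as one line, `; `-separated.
addi dx, #594; jmp #-2

off 0x00: read 52 1e as little → 0x1e52
  opcode bits[15:12]=0x1: addi/RI
  rd@[11:10]=0x3 ⇒ dx
  imm@[9:0]=0x252 ⇒ #594
off 0x02: read fe 0f as little → 0x0ffe
  opcode bits[15:12]=0x0: jmp/J
  imm@[11:0]=0xffe (s12→-2) ⇒ #-2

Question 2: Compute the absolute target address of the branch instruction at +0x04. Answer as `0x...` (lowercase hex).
+0x04: fc 0f ⇒ word 0x0ffc (little)
  top 4b → 0x0 → jmp [J]
  imm@[11:0]=0xffc (s12→-4) ⇒ #-4
  target = base 0xc3ae + off 0x04 + 2 + imm -4 = 0xc3b0

0xc3b0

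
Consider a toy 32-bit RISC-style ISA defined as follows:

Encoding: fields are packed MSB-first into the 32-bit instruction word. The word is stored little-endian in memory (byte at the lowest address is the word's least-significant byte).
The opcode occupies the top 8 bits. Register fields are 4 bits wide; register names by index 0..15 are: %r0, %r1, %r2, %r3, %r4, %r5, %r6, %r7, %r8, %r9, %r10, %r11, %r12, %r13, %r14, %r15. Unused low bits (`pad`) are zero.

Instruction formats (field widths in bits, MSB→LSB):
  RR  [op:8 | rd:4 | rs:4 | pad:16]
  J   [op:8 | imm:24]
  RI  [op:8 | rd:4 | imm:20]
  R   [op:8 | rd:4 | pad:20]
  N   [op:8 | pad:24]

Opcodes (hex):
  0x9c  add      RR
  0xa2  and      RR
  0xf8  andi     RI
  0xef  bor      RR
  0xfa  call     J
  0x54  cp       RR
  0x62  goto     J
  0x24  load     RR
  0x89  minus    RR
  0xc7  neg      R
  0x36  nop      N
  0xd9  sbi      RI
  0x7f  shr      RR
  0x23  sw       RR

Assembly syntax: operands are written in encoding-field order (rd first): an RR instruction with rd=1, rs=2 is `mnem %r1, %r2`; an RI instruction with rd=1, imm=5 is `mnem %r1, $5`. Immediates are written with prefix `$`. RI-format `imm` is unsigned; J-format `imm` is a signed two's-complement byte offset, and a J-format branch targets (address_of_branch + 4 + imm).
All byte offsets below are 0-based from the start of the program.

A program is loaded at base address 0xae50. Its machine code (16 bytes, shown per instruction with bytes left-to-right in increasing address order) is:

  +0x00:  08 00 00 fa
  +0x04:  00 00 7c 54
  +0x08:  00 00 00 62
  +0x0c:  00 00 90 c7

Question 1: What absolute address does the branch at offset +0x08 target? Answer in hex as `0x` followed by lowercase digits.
off 0x08: read 00 00 00 62 as little → 0x62000000
  top 8b → 0x62 → goto [J]
  imm@[23:0]=0x0 ⇒ $0
  target = base 0xae50 + off 0x08 + 4 + imm 0 = 0xae5c

0xae5c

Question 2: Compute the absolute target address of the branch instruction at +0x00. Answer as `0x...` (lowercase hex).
off 0x00: read 08 00 00 fa as little → 0xfa000008
  op=0xfa000008>>24=0xfa ⇒ call (J)
  [23:0] imm=8 = $8
  target = base 0xae50 + off 0x00 + 4 + imm 8 = 0xae5c

0xae5c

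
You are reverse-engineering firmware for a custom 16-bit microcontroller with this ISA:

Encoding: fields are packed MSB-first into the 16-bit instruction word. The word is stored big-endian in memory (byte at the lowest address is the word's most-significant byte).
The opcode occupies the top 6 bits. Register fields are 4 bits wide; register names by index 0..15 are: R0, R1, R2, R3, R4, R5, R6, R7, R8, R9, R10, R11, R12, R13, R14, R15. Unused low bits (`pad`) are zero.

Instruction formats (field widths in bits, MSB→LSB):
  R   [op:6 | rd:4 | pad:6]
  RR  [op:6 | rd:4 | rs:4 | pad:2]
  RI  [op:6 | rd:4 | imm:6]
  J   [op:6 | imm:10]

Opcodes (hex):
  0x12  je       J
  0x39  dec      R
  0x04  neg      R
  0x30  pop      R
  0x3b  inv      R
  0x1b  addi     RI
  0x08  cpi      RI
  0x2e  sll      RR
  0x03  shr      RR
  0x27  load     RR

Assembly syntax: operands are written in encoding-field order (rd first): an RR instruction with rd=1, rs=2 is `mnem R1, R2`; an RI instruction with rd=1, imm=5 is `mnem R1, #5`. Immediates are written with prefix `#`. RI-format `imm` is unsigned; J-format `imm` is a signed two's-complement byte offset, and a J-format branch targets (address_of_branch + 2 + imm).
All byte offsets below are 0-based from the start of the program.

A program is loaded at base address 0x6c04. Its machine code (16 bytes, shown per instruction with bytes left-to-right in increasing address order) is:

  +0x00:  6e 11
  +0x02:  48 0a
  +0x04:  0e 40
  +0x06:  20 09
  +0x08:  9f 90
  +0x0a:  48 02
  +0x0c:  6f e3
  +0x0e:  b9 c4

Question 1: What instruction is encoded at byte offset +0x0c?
[0c] 6f e3 → 0x6fe3
  op=0x6fe3>>10=0x1b ⇒ addi (RI)
  rd: (w>>6)&0xf=0xf → R15
  imm: (w>>0)&0x3f=0x23 → #35

addi R15, #35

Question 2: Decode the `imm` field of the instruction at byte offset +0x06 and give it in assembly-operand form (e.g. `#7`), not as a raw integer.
off 0x06: read 20 09 as big → 0x2009
  opcode bits[15:10]=0x8: cpi/RI
  rd@[9:6]=0x0 ⇒ R0
  imm@[5:0]=0x9 ⇒ #9

#9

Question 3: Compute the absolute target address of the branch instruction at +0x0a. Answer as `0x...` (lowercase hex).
0x6c12

off 0x0a: read 48 02 as big → 0x4802
  op=0x4802>>10=0x12 ⇒ je (J)
  [9:0] imm=2 = #2
  target = base 0x6c04 + off 0x0a + 2 + imm 2 = 0x6c12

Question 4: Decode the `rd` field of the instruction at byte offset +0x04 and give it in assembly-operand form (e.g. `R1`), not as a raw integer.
off 0x04: read 0e 40 as big → 0x0e40
  op=0x0e40>>10=0x3 ⇒ shr (RR)
  rd@[9:6]=0x9 ⇒ R9
  rs@[5:2]=0x0 ⇒ R0

R9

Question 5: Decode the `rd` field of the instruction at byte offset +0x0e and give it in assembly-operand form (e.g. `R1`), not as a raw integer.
R7

@+0e  big-endian(b9 c4) = 0xb9c4
  op=0xb9c4>>10=0x2e ⇒ sll (RR)
  rd: (w>>6)&0xf=0x7 → R7
  rs: (w>>2)&0xf=0x1 → R1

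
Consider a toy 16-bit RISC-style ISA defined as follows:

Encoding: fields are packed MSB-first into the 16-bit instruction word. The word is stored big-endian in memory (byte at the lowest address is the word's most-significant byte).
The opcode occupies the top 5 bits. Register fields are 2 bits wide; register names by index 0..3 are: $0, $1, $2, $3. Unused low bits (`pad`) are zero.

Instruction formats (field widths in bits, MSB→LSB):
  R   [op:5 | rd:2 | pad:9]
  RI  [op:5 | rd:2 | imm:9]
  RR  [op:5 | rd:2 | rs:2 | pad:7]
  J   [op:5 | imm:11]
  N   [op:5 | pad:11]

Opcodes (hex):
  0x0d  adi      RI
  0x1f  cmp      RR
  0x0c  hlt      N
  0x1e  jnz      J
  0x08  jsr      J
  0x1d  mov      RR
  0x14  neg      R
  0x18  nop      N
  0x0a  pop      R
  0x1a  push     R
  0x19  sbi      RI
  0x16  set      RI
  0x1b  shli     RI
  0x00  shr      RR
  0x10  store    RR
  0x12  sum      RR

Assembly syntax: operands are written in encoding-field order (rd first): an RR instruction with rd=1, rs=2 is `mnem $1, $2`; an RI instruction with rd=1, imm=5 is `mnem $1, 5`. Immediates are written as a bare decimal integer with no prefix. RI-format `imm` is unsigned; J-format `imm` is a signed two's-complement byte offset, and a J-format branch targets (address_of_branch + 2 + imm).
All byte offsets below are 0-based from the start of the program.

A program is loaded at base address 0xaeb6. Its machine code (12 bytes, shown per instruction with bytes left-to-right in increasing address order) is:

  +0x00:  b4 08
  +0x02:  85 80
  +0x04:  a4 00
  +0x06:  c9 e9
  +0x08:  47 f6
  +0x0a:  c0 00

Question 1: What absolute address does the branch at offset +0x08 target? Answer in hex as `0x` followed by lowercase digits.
0xaeb6

[08] 47 f6 → 0x47f6
  opcode bits[15:11]=0x8: jsr/J
  [10:0] imm=2038 (s11→-10) = -10
  target = base 0xaeb6 + off 0x08 + 2 + imm -10 = 0xaeb6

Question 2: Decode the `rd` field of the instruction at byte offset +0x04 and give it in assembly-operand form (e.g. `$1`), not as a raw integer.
$2

+0x04: a4 00 ⇒ word 0xa400 (big)
  opcode bits[15:11]=0x14: neg/R
  rd: (w>>9)&0x3=0x2 → $2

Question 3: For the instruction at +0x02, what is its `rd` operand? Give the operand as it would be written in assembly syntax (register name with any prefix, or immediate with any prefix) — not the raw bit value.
+0x02: 85 80 ⇒ word 0x8580 (big)
  op=0x8580>>11=0x10 ⇒ store (RR)
  rd@[10:9]=0x2 ⇒ $2
  rs@[8:7]=0x3 ⇒ $3

$2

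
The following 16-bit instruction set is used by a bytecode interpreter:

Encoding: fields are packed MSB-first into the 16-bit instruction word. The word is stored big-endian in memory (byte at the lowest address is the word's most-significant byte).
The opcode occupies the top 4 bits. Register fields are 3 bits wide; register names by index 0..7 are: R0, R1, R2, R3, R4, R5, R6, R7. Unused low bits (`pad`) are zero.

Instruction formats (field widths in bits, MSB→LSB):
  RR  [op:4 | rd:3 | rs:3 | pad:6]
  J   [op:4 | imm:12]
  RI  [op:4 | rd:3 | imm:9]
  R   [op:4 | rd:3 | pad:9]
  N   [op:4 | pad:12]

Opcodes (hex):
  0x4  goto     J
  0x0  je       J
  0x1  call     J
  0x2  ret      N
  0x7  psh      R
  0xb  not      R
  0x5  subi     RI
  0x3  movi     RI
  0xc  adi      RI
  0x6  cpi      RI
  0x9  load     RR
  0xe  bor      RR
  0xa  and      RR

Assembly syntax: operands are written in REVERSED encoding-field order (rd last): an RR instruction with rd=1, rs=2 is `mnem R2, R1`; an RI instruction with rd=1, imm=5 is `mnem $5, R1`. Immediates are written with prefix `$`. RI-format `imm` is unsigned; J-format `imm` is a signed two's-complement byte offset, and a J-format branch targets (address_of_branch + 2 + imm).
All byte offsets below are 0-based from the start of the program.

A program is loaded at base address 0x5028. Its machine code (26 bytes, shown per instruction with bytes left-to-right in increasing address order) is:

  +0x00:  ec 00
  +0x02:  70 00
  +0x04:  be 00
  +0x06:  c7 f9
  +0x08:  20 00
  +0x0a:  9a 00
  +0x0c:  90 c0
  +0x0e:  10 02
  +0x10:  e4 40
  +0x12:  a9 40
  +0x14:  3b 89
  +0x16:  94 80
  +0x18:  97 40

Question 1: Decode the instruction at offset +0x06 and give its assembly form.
+0x06: c7 f9 ⇒ word 0xc7f9 (big)
  opcode bits[15:12]=0xc: adi/RI
  rd@[11:9]=0x3 ⇒ R3
  imm@[8:0]=0x1f9 ⇒ $505

adi $505, R3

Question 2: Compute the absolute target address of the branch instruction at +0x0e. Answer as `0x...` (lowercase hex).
0x503a

off 0x0e: read 10 02 as big → 0x1002
  opcode bits[15:12]=0x1: call/J
  imm: (w>>0)&0xfff=0x2 → $2
  target = base 0x5028 + off 0x0e + 2 + imm 2 = 0x503a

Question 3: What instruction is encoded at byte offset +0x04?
not R7

[04] be 00 → 0xbe00
  top 4b → 0xb → not [R]
  [11:9] rd=7 = R7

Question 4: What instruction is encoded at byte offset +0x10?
@+10  big-endian(e4 40) = 0xe440
  top 4b → 0xe → bor [RR]
  rd: (w>>9)&0x7=0x2 → R2
  rs: (w>>6)&0x7=0x1 → R1

bor R1, R2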